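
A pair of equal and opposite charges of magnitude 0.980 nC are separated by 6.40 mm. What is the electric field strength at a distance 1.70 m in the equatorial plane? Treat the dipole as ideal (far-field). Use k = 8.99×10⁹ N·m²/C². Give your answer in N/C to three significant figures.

E ≈ 0.0115 N/C

Dipole moment p = qd = (9.80×10⁻¹⁰ C)(0.00640 m) = 6.272×10⁻¹² C·m.
On the perpendicular bisector E = kp/r³ (half the axial value at the same distance).
E = (8.99×10⁹)(6.272×10⁻¹²) / (1.70)³ = 0.01148 N/C.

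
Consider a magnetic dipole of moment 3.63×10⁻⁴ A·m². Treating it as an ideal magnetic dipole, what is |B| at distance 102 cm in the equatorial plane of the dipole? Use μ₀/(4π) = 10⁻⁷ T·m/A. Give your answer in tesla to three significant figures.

In the equatorial plane B = (μ₀/4π)·m/r³ (half the axial value).
B = (10⁻⁷)·(3.63×10⁻⁴) / (1.02)³ = 3.421×10⁻¹¹ T.

B ≈ 3.42×10⁻¹¹ T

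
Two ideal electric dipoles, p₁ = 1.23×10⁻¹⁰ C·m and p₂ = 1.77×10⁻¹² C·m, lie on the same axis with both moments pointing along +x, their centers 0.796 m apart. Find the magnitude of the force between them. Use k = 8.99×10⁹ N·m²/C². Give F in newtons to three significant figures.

On-axis field of dipole 1 at distance r: E = 2kp₁/r³. Force on dipole 2 is F = p₂·dE/dr (gradient along axis).
dE/dr = −6kp₁/r⁴, so |F| = 6kp₁p₂/r⁴ (attractive for aligned moments).
F = 6(8.99×10⁹)(1.23×10⁻¹⁰)(1.77×10⁻¹²)/(0.796)⁴ = 2.925×10⁻¹¹ N.

F ≈ 2.93×10⁻¹¹ N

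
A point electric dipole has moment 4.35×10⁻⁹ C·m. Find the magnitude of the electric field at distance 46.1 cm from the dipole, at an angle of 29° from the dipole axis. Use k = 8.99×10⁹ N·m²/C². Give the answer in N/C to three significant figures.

E ≈ 725 N/C

At angle θ the dipole field magnitude is E = (kp/r³)·√(1 + 3cos²θ).
kp/r³ = (8.99×10⁹)(4.35×10⁻⁹) / (0.461)³ = 399.2 N/C.
√(1 + 3cos²29°) = √(1 + 3·0.7650) = √3.2949 ≈ 1.8152.
E ≈ 399.2 × 1.815 = 724.5 N/C.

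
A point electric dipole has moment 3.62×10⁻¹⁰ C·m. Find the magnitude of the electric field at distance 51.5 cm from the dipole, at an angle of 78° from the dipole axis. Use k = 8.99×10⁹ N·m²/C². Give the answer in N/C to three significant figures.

E ≈ 25.3 N/C

At angle θ the dipole field magnitude is E = (kp/r³)·√(1 + 3cos²θ).
kp/r³ = (8.99×10⁹)(3.62×10⁻¹⁰) / (0.515)³ = 23.83 N/C.
√(1 + 3cos²78°) = √(1 + 3·0.0432) = √1.1297 ≈ 1.0629.
E ≈ 23.83 × 1.063 = 25.32 N/C.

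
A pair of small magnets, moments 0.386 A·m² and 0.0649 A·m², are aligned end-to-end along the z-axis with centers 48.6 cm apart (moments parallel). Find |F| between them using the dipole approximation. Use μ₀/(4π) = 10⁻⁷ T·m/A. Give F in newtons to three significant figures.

On-axis B of dipole 1: B = (μ₀/4π)·2m₁/r³. Force on dipole 2: F = m₂·dB/dr.
dB/dr = −(μ₀/4π)·6m₁/r⁴, so |F| = (μ₀/4π)·6m₁m₂/r⁴.
F = 6(10⁻⁷)(0.386)(0.0649)/(0.486)⁴ = 2.694×10⁻⁷ N.

F ≈ 2.69×10⁻⁷ N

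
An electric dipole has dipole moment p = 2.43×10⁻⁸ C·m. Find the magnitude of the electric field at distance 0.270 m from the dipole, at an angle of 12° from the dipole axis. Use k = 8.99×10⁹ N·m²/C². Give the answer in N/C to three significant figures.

At angle θ the dipole field magnitude is E = (kp/r³)·√(1 + 3cos²θ).
kp/r³ = (8.99×10⁹)(2.43×10⁻⁸) / (0.270)³ = 1.110×10⁴ N/C.
√(1 + 3cos²12°) = √(1 + 3·0.9568) = √3.8703 ≈ 1.9673.
E ≈ 1.110×10⁴ × 1.967 = 2.183×10⁴ N/C.

E ≈ 2.18×10⁴ N/C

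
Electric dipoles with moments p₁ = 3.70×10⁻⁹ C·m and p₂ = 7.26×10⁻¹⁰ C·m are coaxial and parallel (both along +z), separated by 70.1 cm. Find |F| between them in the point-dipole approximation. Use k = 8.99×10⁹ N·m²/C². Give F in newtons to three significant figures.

On-axis field of dipole 1 at distance r: E = 2kp₁/r³. Force on dipole 2 is F = p₂·dE/dr (gradient along axis).
dE/dr = −6kp₁/r⁴, so |F| = 6kp₁p₂/r⁴ (attractive for aligned moments).
F = 6(8.99×10⁹)(3.70×10⁻⁹)(7.26×10⁻¹⁰)/(0.701)⁴ = 6.000×10⁻⁷ N.

F ≈ 6.00×10⁻⁷ N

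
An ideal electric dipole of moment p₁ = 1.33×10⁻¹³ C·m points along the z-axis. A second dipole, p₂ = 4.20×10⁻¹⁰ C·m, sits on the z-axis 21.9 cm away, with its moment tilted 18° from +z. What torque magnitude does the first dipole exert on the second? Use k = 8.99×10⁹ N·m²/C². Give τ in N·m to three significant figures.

τ ≈ 2.95×10⁻¹¹ N·m

The second dipole sits on the axis of the first, so the field there is axial: E₁ = 2kp₁/r³ along +z.
E₁ = 2(8.99×10⁹)(1.33×10⁻¹³)/(0.219)³ = 0.2277 N/C.
Torque on the second dipole: τ = p₂ E₁ sinθ.
τ = (4.20×10⁻¹⁰)(0.2277)·sin18° = 2.955×10⁻¹¹ N·m.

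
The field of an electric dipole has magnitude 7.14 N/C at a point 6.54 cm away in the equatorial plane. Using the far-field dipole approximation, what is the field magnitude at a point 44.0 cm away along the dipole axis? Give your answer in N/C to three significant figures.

E ≈ 0.0469 N/C

Dipole fields scale as 1/r³ in the far field.
The axial field is twice the equatorial field at the same r, so the geometry factor is 2/1.
E₂ = E₁ · (2/1) · (r₁/r₂)³ = 7.14 · 2 · (6.54/44.0)³.
(r₁/r₂)³ = (0.1486)³ = 0.003284.
E₂ ≈ 0.04689 N/C.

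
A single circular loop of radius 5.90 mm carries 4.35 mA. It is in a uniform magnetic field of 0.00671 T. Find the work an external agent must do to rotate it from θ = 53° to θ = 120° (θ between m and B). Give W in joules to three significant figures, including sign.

Magnetic moment m = IA = Iπa² = (0.00435)·π·(0.00590)² = 4.757×10⁻⁷ A·m².
W_ext = ΔU = −mB cosθ₂ + mB cosθ₁ = mB(cosθ₁ − cosθ₂).
W = (4.757×10⁻⁷)(0.00671)·(cos53° − cos120°) = (3.192×10⁻⁹)·(+1.1018) = 3.517×10⁻⁹ J.

W ≈ 3.52×10⁻⁹ J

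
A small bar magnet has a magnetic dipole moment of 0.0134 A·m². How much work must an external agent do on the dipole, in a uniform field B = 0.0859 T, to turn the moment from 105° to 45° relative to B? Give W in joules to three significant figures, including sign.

W ≈ -0.00111 J

W_ext = ΔU = −mB cosθ₂ + mB cosθ₁ = mB(cosθ₁ − cosθ₂).
W = (0.0134)(0.0859)·(cos105° − cos45°) = (0.001151)·(-0.9659) = -0.001112 J.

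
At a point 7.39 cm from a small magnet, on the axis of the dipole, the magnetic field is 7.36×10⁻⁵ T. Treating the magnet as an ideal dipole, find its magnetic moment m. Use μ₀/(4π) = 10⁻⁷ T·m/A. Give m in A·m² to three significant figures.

On axis B = (μ₀/4π)·2m/r³, so m = Br³·4π/(μ₀·2).
m = (7.36×10⁻⁵)·(0.0739)³ / (2·10⁻⁷) = 0.1485 A·m².

m ≈ 0.149 A·m²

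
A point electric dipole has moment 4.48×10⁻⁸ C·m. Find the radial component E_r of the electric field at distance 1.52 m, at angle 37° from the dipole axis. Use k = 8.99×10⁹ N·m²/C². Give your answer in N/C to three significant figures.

E_r ≈ 183 N/C

For a dipole, E_r = (2kp cosθ)/r³.
kp/r³ = (8.99×10⁹)(4.48×10⁻⁸)/(1.52)³ = 114.7 N/C.
E_r = 2·114.7·cos37° = 183.2 N/C.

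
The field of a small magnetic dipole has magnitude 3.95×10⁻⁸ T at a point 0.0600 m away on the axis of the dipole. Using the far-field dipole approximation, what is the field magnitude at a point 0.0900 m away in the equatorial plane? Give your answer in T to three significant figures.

Dipole fields scale as 1/r³ in the far field.
The axial field is twice the equatorial field at the same r, so the geometry factor is 1/2.
B₂ = B₁ · (1/2) · (r₁/r₂)³ = 3.95×10⁻⁸ · 0.5 · (0.0600/0.0900)³.
(r₁/r₂)³ = (0.6667)³ = 0.2963.
B₂ ≈ 5.852×10⁻⁹ T.

B ≈ 5.85×10⁻⁹ T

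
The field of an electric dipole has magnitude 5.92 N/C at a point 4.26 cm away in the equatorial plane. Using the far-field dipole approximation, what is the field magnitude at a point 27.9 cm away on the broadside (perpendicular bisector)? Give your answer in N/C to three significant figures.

E ≈ 0.0211 N/C

Dipole fields scale as 1/r³ in the far field; the geometry is the same at both points.
E₂ = E₁ · (r₁/r₂)³ = 5.92 · (4.26/27.9)³.
(r₁/r₂)³ = (0.1527)³ = 0.00356.
E₂ ≈ 0.02107 N/C.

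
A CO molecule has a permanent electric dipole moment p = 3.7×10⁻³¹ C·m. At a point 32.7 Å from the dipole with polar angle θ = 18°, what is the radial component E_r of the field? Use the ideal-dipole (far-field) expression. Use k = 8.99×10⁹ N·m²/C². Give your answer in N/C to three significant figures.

E_r ≈ 1.81×10⁵ N/C

For a dipole, E_r = (2kp cosθ)/r³.
kp/r³ = (8.99×10⁹)(3.70×10⁻³¹)/(3.27×10⁻⁹)³ = 9.513×10⁴ N/C.
E_r = 2·9.513×10⁴·cos18° = 1.809×10⁵ N/C.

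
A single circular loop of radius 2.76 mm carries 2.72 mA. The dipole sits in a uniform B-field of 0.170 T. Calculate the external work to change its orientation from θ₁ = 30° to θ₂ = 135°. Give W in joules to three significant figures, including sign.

W ≈ 1.74×10⁻⁸ J

Magnetic moment m = IA = Iπa² = (0.00272)·π·(0.00276)² = 6.509×10⁻⁸ A·m².
W_ext = ΔU = −mB cosθ₂ + mB cosθ₁ = mB(cosθ₁ − cosθ₂).
W = (6.509×10⁻⁸)(0.170)·(cos30° − cos135°) = (1.107×10⁻⁸)·(+1.5731) = 1.741×10⁻⁸ J.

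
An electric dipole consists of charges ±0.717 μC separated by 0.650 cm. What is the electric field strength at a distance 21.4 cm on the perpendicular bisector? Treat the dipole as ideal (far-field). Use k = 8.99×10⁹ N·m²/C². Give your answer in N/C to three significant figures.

Dipole moment p = qd = (7.17×10⁻⁷ C)(0.00650 m) = 4.661×10⁻⁹ C·m.
In the equatorial plane E = kp/r³.
E = (8.99×10⁹)(4.661×10⁻⁹) / (0.214)³ = 4276 N/C.

E ≈ 4280 N/C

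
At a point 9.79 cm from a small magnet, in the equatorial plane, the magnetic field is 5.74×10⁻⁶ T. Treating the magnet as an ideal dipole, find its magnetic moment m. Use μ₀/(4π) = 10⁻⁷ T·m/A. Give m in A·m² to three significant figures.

m ≈ 0.0539 A·m²

In the equatorial plane B = (μ₀/4π)·m/r³, so m = Br³·4π/(μ₀).
m = (5.74×10⁻⁶)·(0.0979)³ / (10⁻⁷) = 0.05386 A·m².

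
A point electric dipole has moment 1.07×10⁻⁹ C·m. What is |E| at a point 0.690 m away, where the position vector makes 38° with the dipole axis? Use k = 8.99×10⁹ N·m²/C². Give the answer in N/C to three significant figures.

E ≈ 49.5 N/C

At angle θ the dipole field magnitude is E = (kp/r³)·√(1 + 3cos²θ).
kp/r³ = (8.99×10⁹)(1.07×10⁻⁹) / (0.690)³ = 29.28 N/C.
√(1 + 3cos²38°) = √(1 + 3·0.6210) = √2.8629 ≈ 1.6920.
E ≈ 29.28 × 1.692 = 49.54 N/C.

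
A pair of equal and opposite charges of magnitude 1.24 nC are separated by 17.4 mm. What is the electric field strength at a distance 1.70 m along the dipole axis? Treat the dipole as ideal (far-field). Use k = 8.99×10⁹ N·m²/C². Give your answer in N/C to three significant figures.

E ≈ 0.0790 N/C

Dipole moment p = qd = (1.24×10⁻⁹ C)(0.0174 m) = 2.158×10⁻¹¹ C·m.
On the dipole axis E = 2kp/r³.
E = 2·(8.99×10⁹)(2.158×10⁻¹¹) / (1.70)³ = 0.07898 N/C.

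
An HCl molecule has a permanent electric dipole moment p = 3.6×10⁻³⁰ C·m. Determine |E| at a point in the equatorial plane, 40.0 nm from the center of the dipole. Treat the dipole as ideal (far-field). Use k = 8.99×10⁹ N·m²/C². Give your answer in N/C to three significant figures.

In the equatorial plane E = kp/r³.
E = (8.99×10⁹)(3.60×10⁻³⁰) / (4.00×10⁻⁸)³ = 505.7 N/C.

E ≈ 506 N/C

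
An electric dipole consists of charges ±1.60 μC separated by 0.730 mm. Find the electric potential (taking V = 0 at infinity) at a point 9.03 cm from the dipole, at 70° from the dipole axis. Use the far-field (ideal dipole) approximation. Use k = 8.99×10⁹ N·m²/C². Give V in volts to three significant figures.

V ≈ 440 V

Dipole moment p = qd = (1.60×10⁻⁶ C)(7.30×10⁻⁴ m) = 1.168×10⁻⁹ C·m.
The dipole potential is V = kp cosθ / r².
V = (8.99×10⁹)(1.168×10⁻⁹)·cos70° / (0.0903)² = 440.4 V.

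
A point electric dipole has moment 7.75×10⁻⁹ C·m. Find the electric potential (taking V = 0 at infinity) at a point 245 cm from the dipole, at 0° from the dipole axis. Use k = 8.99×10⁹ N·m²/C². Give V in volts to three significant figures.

The dipole potential is V = kp cosθ / r².
V = (8.99×10⁹)(7.75×10⁻⁹)·cos0° / (2.45)² = 11.61 V.

V ≈ 11.6 V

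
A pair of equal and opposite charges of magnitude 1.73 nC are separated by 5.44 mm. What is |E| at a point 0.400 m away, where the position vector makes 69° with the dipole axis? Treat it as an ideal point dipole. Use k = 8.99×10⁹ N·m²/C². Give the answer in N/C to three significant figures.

Dipole moment p = qd = (1.73×10⁻⁹ C)(0.00544 m) = 9.411×10⁻¹² C·m.
At angle θ the dipole field magnitude is E = (kp/r³)·√(1 + 3cos²θ).
kp/r³ = (8.99×10⁹)(9.411×10⁻¹²) / (0.400)³ = 1.322 N/C.
√(1 + 3cos²69°) = √(1 + 3·0.1284) = √1.3853 ≈ 1.1770.
E ≈ 1.322 × 1.177 = 1.556 N/C.

E ≈ 1.56 N/C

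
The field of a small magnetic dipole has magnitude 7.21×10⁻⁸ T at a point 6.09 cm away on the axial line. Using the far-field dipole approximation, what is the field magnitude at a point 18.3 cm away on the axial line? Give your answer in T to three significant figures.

B ≈ 2.66×10⁻⁹ T

Dipole fields scale as 1/r³ in the far field; the geometry is the same at both points.
B₂ = B₁ · (r₁/r₂)³ = 7.21×10⁻⁸ · (6.09/18.3)³.
(r₁/r₂)³ = (0.3328)³ = 0.03686.
B₂ ≈ 2.657×10⁻⁹ T.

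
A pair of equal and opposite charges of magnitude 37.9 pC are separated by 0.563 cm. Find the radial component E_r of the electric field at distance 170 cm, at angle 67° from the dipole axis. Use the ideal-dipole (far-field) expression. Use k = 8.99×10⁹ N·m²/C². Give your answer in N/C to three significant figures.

E_r ≈ 3.05×10⁻⁴ N/C

Dipole moment p = qd = (3.79×10⁻¹¹ C)(0.00563 m) = 2.134×10⁻¹³ C·m.
For a dipole, E_r = (2kp cosθ)/r³.
kp/r³ = (8.99×10⁹)(2.134×10⁻¹³)/(1.70)³ = 3.905×10⁻⁴ N/C.
E_r = 2·3.905×10⁻⁴·cos67° = 3.052×10⁻⁴ N/C.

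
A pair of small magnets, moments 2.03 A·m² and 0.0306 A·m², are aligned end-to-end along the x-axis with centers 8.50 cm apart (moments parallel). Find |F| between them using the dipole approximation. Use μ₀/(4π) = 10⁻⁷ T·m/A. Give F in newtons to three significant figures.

On-axis B of dipole 1: B = (μ₀/4π)·2m₁/r³. Force on dipole 2: F = m₂·dB/dr.
dB/dr = −(μ₀/4π)·6m₁/r⁴, so |F| = (μ₀/4π)·6m₁m₂/r⁴.
F = 6(10⁻⁷)(2.03)(0.0306)/(0.0850)⁴ = 7.140×10⁻⁴ N.

F ≈ 7.14×10⁻⁴ N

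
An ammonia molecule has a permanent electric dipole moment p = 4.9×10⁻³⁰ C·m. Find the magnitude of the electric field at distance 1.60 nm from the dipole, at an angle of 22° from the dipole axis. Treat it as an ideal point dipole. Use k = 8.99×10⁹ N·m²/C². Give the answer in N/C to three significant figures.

At angle θ the dipole field magnitude is E = (kp/r³)·√(1 + 3cos²θ).
kp/r³ = (8.99×10⁹)(4.90×10⁻³⁰) / (1.60×10⁻⁹)³ = 1.075×10⁷ N/C.
√(1 + 3cos²22°) = √(1 + 3·0.8597) = √3.5790 ≈ 1.8918.
E ≈ 1.075×10⁷ × 1.892 = 2.035×10⁷ N/C.

E ≈ 2.03×10⁷ N/C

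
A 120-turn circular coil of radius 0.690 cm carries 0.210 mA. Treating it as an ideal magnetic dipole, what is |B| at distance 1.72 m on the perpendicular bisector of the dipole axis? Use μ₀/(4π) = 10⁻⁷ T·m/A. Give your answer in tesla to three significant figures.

m = NIA = NIπa² = 120·(2.10×10⁻⁴)·π·(0.00690)² = 3.769×10⁻⁶ A·m².
In the equatorial plane B = (μ₀/4π)·m/r³ (half the axial value).
B = (10⁻⁷)·(3.769×10⁻⁶) / (1.72)³ = 7.407×10⁻¹⁴ T.

B ≈ 7.41×10⁻¹⁴ T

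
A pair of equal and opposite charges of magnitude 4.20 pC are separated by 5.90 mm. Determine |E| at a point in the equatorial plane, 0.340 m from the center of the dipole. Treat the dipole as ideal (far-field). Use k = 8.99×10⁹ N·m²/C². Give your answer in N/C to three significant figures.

E ≈ 0.00567 N/C

Dipole moment p = qd = (4.20×10⁻¹² C)(0.00590 m) = 2.478×10⁻¹⁴ C·m.
In the equatorial plane E = kp/r³.
E = (8.99×10⁹)(2.478×10⁻¹⁴) / (0.340)³ = 0.005668 N/C.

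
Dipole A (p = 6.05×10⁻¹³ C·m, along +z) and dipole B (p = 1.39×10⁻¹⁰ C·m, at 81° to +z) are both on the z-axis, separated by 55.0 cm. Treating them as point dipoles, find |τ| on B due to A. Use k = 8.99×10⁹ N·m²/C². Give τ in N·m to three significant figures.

The second dipole sits on the axis of the first, so the field there is axial: E₁ = 2kp₁/r³ along +z.
E₁ = 2(8.99×10⁹)(6.05×10⁻¹³)/(0.550)³ = 0.06538 N/C.
Torque on the second dipole: τ = p₂ E₁ sinθ.
τ = (1.39×10⁻¹⁰)(0.06538)·sin81° = 8.976×10⁻¹² N·m.

τ ≈ 8.98×10⁻¹² N·m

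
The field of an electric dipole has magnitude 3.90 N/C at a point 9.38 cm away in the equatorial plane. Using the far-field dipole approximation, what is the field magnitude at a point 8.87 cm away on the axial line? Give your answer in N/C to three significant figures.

Dipole fields scale as 1/r³ in the far field.
The axial field is twice the equatorial field at the same r, so the geometry factor is 2/1.
E₂ = E₁ · (2/1) · (r₁/r₂)³ = 3.90 · 2 · (9.38/8.87)³.
(r₁/r₂)³ = (1.057)³ = 1.183.
E₂ ≈ 9.224 N/C.

E ≈ 9.22 N/C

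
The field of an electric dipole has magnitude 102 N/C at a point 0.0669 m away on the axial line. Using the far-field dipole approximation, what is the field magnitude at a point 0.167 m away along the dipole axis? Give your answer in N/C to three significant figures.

Dipole fields scale as 1/r³ in the far field; the geometry is the same at both points.
E₂ = E₁ · (r₁/r₂)³ = 102 · (0.0669/0.167)³.
(r₁/r₂)³ = (0.4006)³ = 0.06429.
E₂ ≈ 6.557 N/C.

E ≈ 6.56 N/C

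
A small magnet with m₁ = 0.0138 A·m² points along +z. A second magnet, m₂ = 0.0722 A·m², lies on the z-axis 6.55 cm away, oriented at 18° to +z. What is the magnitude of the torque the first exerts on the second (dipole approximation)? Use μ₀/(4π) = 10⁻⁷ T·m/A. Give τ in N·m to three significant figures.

τ ≈ 2.19×10⁻⁷ N·m

Dipole B is on the axis of dipole A, so B₁ there is axial: B₁ = (μ₀/4π)·2m₁/r³ along +z.
B₁ = 2(10⁻⁷)(0.0138)/(0.0655)³ = 9.822×10⁻⁶ T.
τ = m₂ B₁ sinθ.
τ = (0.0722)(9.822×10⁻⁶)·sin18° = 2.191×10⁻⁷ N·m.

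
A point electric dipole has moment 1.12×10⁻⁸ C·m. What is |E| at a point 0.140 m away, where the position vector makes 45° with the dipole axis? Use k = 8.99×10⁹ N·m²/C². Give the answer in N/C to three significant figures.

At angle θ the dipole field magnitude is E = (kp/r³)·√(1 + 3cos²θ).
kp/r³ = (8.99×10⁹)(1.12×10⁻⁸) / (0.140)³ = 3.669×10⁴ N/C.
√(1 + 3cos²45°) = √(1 + 3·0.5000) = √2.5000 ≈ 1.5811.
E ≈ 3.669×10⁴ × 1.581 = 5.802×10⁴ N/C.

E ≈ 5.80×10⁴ N/C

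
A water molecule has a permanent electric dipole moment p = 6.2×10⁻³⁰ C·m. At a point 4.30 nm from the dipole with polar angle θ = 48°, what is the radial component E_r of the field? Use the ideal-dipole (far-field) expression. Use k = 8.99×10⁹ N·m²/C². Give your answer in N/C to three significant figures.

For a dipole, E_r = (2kp cosθ)/r³.
kp/r³ = (8.99×10⁹)(6.20×10⁻³⁰)/(4.30×10⁻⁹)³ = 7.010×10⁵ N/C.
E_r = 2·7.010×10⁵·cos48° = 9.382×10⁵ N/C.

E_r ≈ 9.38×10⁵ N/C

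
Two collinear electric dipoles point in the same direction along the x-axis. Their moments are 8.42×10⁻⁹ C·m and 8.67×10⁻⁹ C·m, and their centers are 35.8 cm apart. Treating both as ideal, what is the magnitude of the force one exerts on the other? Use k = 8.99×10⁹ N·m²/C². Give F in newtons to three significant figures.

On-axis field of dipole 1 at distance r: E = 2kp₁/r³. Force on dipole 2 is F = p₂·dE/dr (gradient along axis).
dE/dr = −6kp₁/r⁴, so |F| = 6kp₁p₂/r⁴ (attractive for aligned moments).
F = 6(8.99×10⁹)(8.42×10⁻⁹)(8.67×10⁻⁹)/(0.358)⁴ = 2.397×10⁻⁴ N.

F ≈ 2.40×10⁻⁴ N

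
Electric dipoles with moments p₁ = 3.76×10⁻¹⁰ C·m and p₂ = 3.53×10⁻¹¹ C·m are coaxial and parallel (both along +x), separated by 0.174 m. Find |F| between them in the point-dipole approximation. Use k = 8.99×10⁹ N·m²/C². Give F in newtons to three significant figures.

F ≈ 7.81×10⁻⁷ N

On-axis field of dipole 1 at distance r: E = 2kp₁/r³. Force on dipole 2 is F = p₂·dE/dr (gradient along axis).
dE/dr = −6kp₁/r⁴, so |F| = 6kp₁p₂/r⁴ (attractive for aligned moments).
F = 6(8.99×10⁹)(3.76×10⁻¹⁰)(3.53×10⁻¹¹)/(0.174)⁴ = 7.810×10⁻⁷ N.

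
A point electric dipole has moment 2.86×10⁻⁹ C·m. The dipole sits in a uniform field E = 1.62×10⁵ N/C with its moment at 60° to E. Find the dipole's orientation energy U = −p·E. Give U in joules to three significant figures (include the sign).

U ≈ -2.32×10⁻⁴ J

U = −p·E = −pE cosθ.
U = −(2.86×10⁻⁹)(1.62×10⁵)·cos60° = -2.317×10⁻⁴ J.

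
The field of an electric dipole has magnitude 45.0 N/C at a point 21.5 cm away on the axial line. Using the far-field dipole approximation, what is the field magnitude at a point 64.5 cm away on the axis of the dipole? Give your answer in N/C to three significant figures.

Dipole fields scale as 1/r³ in the far field; the geometry is the same at both points.
E₂ = E₁ · (r₁/r₂)³ = 45.0 · (21.5/64.5)³.
(r₁/r₂)³ = (0.3333)³ = 0.03704.
E₂ ≈ 1.667 N/C.

E ≈ 1.67 N/C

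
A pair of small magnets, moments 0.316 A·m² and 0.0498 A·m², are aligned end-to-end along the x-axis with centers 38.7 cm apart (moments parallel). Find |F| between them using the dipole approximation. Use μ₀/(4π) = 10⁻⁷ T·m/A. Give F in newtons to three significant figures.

On-axis B of dipole 1: B = (μ₀/4π)·2m₁/r³. Force on dipole 2: F = m₂·dB/dr.
dB/dr = −(μ₀/4π)·6m₁/r⁴, so |F| = (μ₀/4π)·6m₁m₂/r⁴.
F = 6(10⁻⁷)(0.316)(0.0498)/(0.387)⁴ = 4.209×10⁻⁷ N.

F ≈ 4.21×10⁻⁷ N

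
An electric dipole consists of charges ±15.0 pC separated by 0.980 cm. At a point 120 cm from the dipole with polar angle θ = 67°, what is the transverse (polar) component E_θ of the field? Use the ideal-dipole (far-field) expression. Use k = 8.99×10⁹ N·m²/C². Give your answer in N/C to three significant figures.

E_θ ≈ 7.04×10⁻⁴ N/C

Dipole moment p = qd = (1.50×10⁻¹¹ C)(0.00980 m) = 1.47×10⁻¹³ C·m.
For a dipole, E_θ = (kp sinθ)/r³.
kp/r³ = (8.99×10⁹)(1.47×10⁻¹³)/(1.20)³ = 7.648×10⁻⁴ N/C.
E_θ = 7.648×10⁻⁴·sin67° = 7.040×10⁻⁴ N/C.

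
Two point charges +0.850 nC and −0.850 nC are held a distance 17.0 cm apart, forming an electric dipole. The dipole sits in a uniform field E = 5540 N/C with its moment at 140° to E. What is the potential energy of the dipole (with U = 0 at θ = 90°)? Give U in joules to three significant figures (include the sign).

Dipole moment p = qd = (8.50×10⁻¹⁰ C)(0.170 m) = 1.445×10⁻¹⁰ C·m.
U = −p·E = −pE cosθ.
U = −(1.445×10⁻¹⁰)(5540)·cos140° = 6.132×10⁻⁷ J.

U ≈ 6.13×10⁻⁷ J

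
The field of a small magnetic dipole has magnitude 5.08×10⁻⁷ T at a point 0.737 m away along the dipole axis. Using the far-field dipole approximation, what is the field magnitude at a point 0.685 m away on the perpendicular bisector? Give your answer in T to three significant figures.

B ≈ 3.16×10⁻⁷ T

Dipole fields scale as 1/r³ in the far field.
The axial field is twice the equatorial field at the same r, so the geometry factor is 1/2.
B₂ = B₁ · (1/2) · (r₁/r₂)³ = 5.08×10⁻⁷ · 0.5 · (0.737/0.685)³.
(r₁/r₂)³ = (1.076)³ = 1.245.
B₂ ≈ 3.163×10⁻⁷ T.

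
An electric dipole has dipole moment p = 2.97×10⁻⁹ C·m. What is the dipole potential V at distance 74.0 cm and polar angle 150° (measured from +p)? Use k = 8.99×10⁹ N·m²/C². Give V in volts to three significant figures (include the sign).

V ≈ -42.2 V

The dipole potential is V = kp cosθ / r².
V = (8.99×10⁹)(2.97×10⁻⁹)·cos150° / (0.740)² = -42.23 V.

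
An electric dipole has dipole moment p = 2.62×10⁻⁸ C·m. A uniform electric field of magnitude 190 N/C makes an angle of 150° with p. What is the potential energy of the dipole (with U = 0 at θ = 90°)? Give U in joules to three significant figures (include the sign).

U ≈ 4.31×10⁻⁶ J

U = −p·E = −pE cosθ.
U = −(2.62×10⁻⁸)(190)·cos150° = 4.311×10⁻⁶ J.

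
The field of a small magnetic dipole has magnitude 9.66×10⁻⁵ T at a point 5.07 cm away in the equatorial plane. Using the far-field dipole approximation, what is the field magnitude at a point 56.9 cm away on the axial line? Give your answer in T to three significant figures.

B ≈ 1.37×10⁻⁷ T

Dipole fields scale as 1/r³ in the far field.
The axial field is twice the equatorial field at the same r, so the geometry factor is 2/1.
B₂ = B₁ · (2/1) · (r₁/r₂)³ = 9.66×10⁻⁵ · 2 · (5.07/56.9)³.
(r₁/r₂)³ = (0.0891)³ = 0.0007074.
B₂ ≈ 1.367×10⁻⁷ T.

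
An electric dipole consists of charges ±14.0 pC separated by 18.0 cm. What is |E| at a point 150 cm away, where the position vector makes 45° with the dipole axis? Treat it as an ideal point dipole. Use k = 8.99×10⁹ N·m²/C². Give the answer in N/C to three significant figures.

Dipole moment p = qd = (1.40×10⁻¹¹ C)(0.180 m) = 2.52×10⁻¹² C·m.
At angle θ the dipole field magnitude is E = (kp/r³)·√(1 + 3cos²θ).
kp/r³ = (8.99×10⁹)(2.52×10⁻¹²) / (1.50)³ = 0.006713 N/C.
√(1 + 3cos²45°) = √(1 + 3·0.5000) = √2.5000 ≈ 1.5811.
E ≈ 0.006713 × 1.581 = 0.01061 N/C.

E ≈ 0.0106 N/C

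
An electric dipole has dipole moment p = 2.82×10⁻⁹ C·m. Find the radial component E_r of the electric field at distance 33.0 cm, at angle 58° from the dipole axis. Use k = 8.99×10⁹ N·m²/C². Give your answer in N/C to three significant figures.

E_r ≈ 748 N/C

For a dipole, E_r = (2kp cosθ)/r³.
kp/r³ = (8.99×10⁹)(2.82×10⁻⁹)/(0.330)³ = 705.5 N/C.
E_r = 2·705.5·cos58° = 747.7 N/C.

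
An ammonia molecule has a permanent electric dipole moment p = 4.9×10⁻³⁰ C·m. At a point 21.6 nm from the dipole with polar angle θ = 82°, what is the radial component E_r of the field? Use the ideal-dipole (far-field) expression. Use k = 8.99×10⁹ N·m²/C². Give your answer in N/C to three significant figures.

For a dipole, E_r = (2kp cosθ)/r³.
kp/r³ = (8.99×10⁹)(4.90×10⁻³⁰)/(2.16×10⁻⁸)³ = 4371 N/C.
E_r = 2·4371·cos82° = 1217 N/C.

E_r ≈ 1220 N/C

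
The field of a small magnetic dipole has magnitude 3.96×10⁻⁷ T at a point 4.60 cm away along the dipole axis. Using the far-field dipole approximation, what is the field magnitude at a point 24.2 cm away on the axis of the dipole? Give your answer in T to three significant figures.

Dipole fields scale as 1/r³ in the far field; the geometry is the same at both points.
B₂ = B₁ · (r₁/r₂)³ = 3.96×10⁻⁷ · (4.60/24.2)³.
(r₁/r₂)³ = (0.1901)³ = 0.006868.
B₂ ≈ 2.720×10⁻⁹ T.

B ≈ 2.72×10⁻⁹ T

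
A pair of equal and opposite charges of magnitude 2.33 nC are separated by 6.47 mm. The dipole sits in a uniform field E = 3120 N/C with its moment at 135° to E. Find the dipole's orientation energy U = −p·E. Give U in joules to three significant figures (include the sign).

U ≈ 3.33×10⁻⁸ J

Dipole moment p = qd = (2.33×10⁻⁹ C)(0.00647 m) = 1.508×10⁻¹¹ C·m.
U = −p·E = −pE cosθ.
U = −(1.508×10⁻¹¹)(3120)·cos135° = 3.327×10⁻⁸ J.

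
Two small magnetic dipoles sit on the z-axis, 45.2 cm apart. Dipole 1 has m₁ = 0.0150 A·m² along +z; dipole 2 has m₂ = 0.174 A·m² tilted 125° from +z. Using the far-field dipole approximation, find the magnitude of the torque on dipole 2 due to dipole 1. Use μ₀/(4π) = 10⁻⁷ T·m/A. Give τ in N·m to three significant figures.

Dipole B is on the axis of dipole A, so B₁ there is axial: B₁ = (μ₀/4π)·2m₁/r³ along +z.
B₁ = 2(10⁻⁷)(0.0150)/(0.452)³ = 3.249×10⁻⁸ T.
τ = m₂ B₁ sinθ.
τ = (0.174)(3.249×10⁻⁸)·sin125° = 4.630×10⁻⁹ N·m.

τ ≈ 4.63×10⁻⁹ N·m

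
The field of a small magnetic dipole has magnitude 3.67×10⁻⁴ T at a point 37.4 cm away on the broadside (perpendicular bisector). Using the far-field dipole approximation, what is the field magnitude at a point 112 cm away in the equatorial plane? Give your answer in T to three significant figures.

Dipole fields scale as 1/r³ in the far field; the geometry is the same at both points.
B₂ = B₁ · (r₁/r₂)³ = 3.67×10⁻⁴ · (37.4/112)³.
(r₁/r₂)³ = (0.3339)³ = 0.03724.
B₂ ≈ 1.367×10⁻⁵ T.

B ≈ 1.37×10⁻⁵ T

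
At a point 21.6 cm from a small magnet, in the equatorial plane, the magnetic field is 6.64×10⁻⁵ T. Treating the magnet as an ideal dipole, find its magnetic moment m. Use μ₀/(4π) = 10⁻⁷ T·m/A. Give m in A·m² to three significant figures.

In the equatorial plane B = (μ₀/4π)·m/r³, so m = Br³·4π/(μ₀).
m = (6.64×10⁻⁵)·(0.216)³ / (10⁻⁷) = 6.692 A·m².

m ≈ 6.69 A·m²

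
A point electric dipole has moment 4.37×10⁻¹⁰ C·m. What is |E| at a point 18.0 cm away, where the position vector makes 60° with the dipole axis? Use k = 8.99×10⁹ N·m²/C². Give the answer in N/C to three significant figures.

E ≈ 891 N/C

At angle θ the dipole field magnitude is E = (kp/r³)·√(1 + 3cos²θ).
kp/r³ = (8.99×10⁹)(4.37×10⁻¹⁰) / (0.180)³ = 673.6 N/C.
√(1 + 3cos²60°) = √(1 + 3·0.2500) = √1.7500 ≈ 1.3229.
E ≈ 673.6 × 1.323 = 891.1 N/C.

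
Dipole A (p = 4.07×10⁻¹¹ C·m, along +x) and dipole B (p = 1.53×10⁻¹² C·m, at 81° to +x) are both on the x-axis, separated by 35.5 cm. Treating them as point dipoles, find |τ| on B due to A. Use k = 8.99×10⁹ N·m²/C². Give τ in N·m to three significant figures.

τ ≈ 2.47×10⁻¹¹ N·m

The second dipole sits on the axis of the first, so the field there is axial: E₁ = 2kp₁/r³ along +x.
E₁ = 2(8.99×10⁹)(4.07×10⁻¹¹)/(0.355)³ = 16.36 N/C.
Torque on the second dipole: τ = p₂ E₁ sinθ.
τ = (1.53×10⁻¹²)(16.36)·sin81° = 2.472×10⁻¹¹ N·m.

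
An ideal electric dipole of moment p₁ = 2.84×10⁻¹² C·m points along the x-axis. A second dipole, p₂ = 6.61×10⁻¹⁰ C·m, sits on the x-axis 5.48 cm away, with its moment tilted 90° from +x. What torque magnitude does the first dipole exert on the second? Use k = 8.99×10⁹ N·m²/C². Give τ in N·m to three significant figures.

τ ≈ 2.05×10⁻⁷ N·m

The second dipole sits on the axis of the first, so the field there is axial: E₁ = 2kp₁/r³ along +x.
E₁ = 2(8.99×10⁹)(2.84×10⁻¹²)/(0.0548)³ = 310.3 N/C.
Torque on the second dipole: τ = p₂ E₁ sinθ.
τ = (6.61×10⁻¹⁰)(310.3)·sin90° = 2.051×10⁻⁷ N·m.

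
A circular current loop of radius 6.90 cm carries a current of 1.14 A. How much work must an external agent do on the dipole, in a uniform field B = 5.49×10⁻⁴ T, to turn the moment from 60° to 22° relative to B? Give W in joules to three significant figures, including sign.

Magnetic moment m = IA = Iπa² = (1.14)·π·(0.0690)² = 0.01705 A·m².
W_ext = ΔU = −mB cosθ₂ + mB cosθ₁ = mB(cosθ₁ − cosθ₂).
W = (0.01705)(5.49×10⁻⁴)·(cos60° − cos22°) = (9.360×10⁻⁶)·(-0.4272) = -3.999×10⁻⁶ J.

W ≈ -4.00×10⁻⁶ J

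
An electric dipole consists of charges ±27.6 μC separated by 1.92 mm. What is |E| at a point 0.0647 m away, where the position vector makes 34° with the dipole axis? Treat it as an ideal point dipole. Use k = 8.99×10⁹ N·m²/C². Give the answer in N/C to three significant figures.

E ≈ 3.08×10⁶ N/C

Dipole moment p = qd = (2.76×10⁻⁵ C)(0.00192 m) = 5.299×10⁻⁸ C·m.
At angle θ the dipole field magnitude is E = (kp/r³)·√(1 + 3cos²θ).
kp/r³ = (8.99×10⁹)(5.299×10⁻⁸) / (0.0647)³ = 1.759×10⁶ N/C.
√(1 + 3cos²34°) = √(1 + 3·0.6873) = √3.0619 ≈ 1.7498.
E ≈ 1.759×10⁶ × 1.750 = 3.078×10⁶ N/C.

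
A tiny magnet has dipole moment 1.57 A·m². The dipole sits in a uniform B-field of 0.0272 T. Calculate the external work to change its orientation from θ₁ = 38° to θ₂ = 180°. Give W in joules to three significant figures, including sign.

W ≈ 0.0764 J

W_ext = ΔU = −mB cosθ₂ + mB cosθ₁ = mB(cosθ₁ − cosθ₂).
W = (1.57)(0.0272)·(cos38° − cos180°) = (0.04270)·(+1.7880) = 0.07636 J.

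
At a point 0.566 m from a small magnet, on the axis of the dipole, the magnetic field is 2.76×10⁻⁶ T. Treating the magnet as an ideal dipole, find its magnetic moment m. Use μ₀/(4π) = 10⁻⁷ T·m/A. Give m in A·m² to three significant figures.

On axis B = (μ₀/4π)·2m/r³, so m = Br³·4π/(μ₀·2).
m = (2.76×10⁻⁶)·(0.566)³ / (2·10⁻⁷) = 2.502 A·m².

m ≈ 2.50 A·m²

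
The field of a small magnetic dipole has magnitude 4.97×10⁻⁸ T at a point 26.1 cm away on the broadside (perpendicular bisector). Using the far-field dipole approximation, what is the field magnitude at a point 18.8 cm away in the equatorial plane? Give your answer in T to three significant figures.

Dipole fields scale as 1/r³ in the far field; the geometry is the same at both points.
B₂ = B₁ · (r₁/r₂)³ = 4.97×10⁻⁸ · (26.1/18.8)³.
(r₁/r₂)³ = (1.388)³ = 2.676.
B₂ ≈ 1.330×10⁻⁷ T.

B ≈ 1.33×10⁻⁷ T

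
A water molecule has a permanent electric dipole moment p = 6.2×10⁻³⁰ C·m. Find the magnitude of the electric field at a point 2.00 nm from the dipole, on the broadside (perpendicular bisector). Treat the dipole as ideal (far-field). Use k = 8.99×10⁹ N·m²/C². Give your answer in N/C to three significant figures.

E ≈ 6.97×10⁶ N/C

In the equatorial plane E = kp/r³.
E = (8.99×10⁹)(6.20×10⁻³⁰) / (2.00×10⁻⁹)³ = 6.967×10⁶ N/C.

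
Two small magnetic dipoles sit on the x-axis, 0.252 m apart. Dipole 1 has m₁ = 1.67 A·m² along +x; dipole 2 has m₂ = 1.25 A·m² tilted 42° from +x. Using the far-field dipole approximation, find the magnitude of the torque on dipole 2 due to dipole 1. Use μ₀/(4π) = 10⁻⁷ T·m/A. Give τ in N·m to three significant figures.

τ ≈ 1.75×10⁻⁵ N·m

Dipole B is on the axis of dipole A, so B₁ there is axial: B₁ = (μ₀/4π)·2m₁/r³ along +x.
B₁ = 2(10⁻⁷)(1.67)/(0.252)³ = 2.087×10⁻⁵ T.
τ = m₂ B₁ sinθ.
τ = (1.25)(2.087×10⁻⁵)·sin42° = 1.746×10⁻⁵ N·m.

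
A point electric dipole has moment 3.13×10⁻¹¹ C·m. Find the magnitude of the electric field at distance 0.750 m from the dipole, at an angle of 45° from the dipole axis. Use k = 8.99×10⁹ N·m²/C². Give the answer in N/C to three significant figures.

E ≈ 1.05 N/C

At angle θ the dipole field magnitude is E = (kp/r³)·√(1 + 3cos²θ).
kp/r³ = (8.99×10⁹)(3.13×10⁻¹¹) / (0.750)³ = 0.6670 N/C.
√(1 + 3cos²45°) = √(1 + 3·0.5000) = √2.5000 ≈ 1.5811.
E ≈ 0.6670 × 1.581 = 1.055 N/C.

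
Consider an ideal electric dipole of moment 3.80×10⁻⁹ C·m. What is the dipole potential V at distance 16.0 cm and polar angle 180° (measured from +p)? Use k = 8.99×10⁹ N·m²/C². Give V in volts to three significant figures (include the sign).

The dipole potential is V = kp cosθ / r².
V = (8.99×10⁹)(3.80×10⁻⁹)·cos180° / (0.160)² = -1334 V.

V ≈ -1330 V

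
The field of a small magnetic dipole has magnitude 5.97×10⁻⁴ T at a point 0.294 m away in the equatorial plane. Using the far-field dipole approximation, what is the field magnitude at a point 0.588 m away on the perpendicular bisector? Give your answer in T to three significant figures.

Dipole fields scale as 1/r³ in the far field; the geometry is the same at both points.
B₂ = B₁ · (r₁/r₂)³ = 5.97×10⁻⁴ · (0.294/0.588)³.
(r₁/r₂)³ = (0.5)³ = 0.125.
B₂ ≈ 7.462×10⁻⁵ T.

B ≈ 7.46×10⁻⁵ T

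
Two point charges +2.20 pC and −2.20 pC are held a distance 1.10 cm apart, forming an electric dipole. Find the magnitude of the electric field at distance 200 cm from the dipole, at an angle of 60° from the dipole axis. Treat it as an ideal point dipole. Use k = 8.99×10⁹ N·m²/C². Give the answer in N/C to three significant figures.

E ≈ 3.60×10⁻⁵ N/C

Dipole moment p = qd = (2.20×10⁻¹² C)(0.0110 m) = 2.42×10⁻¹⁴ C·m.
At angle θ the dipole field magnitude is E = (kp/r³)·√(1 + 3cos²θ).
kp/r³ = (8.99×10⁹)(2.42×10⁻¹⁴) / (2.00)³ = 2.719×10⁻⁵ N/C.
√(1 + 3cos²60°) = √(1 + 3·0.2500) = √1.7500 ≈ 1.3229.
E ≈ 2.719×10⁻⁵ × 1.323 = 3.598×10⁻⁵ N/C.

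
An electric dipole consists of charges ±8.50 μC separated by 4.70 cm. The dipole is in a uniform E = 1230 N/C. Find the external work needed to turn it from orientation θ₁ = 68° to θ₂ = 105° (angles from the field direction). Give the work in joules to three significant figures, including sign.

W ≈ 3.11×10⁻⁴ J

Dipole moment p = qd = (8.50×10⁻⁶ C)(0.0470 m) = 3.995×10⁻⁷ C·m.
W_ext = ΔU = U(θ₂) − U(θ₁) = −pE cosθ₂ − (−pE cosθ₁) = pE(cosθ₁ − cosθ₂).
W = (3.995×10⁻⁷)(1230)·(cos68° − cos105°) = (4.914×10⁻⁴)·(+0.6334) = 3.113×10⁻⁴ J.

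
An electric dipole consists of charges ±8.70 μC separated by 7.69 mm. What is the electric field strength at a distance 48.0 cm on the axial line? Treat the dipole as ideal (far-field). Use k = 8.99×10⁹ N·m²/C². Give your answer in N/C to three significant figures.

Dipole moment p = qd = (8.70×10⁻⁶ C)(0.00769 m) = 6.69×10⁻⁸ C·m.
On the dipole axis E = 2kp/r³.
E = 2·(8.99×10⁹)(6.69×10⁻⁸) / (0.480)³ = 1.088×10⁴ N/C.

E ≈ 1.09×10⁴ N/C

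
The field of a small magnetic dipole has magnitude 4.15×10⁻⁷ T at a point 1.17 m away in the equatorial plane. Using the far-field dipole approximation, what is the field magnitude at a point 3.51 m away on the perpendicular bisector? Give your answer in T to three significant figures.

B ≈ 1.54×10⁻⁸ T

Dipole fields scale as 1/r³ in the far field; the geometry is the same at both points.
B₂ = B₁ · (r₁/r₂)³ = 4.15×10⁻⁷ · (1.17/3.51)³.
(r₁/r₂)³ = (0.3333)³ = 0.03704.
B₂ ≈ 1.537×10⁻⁸ T.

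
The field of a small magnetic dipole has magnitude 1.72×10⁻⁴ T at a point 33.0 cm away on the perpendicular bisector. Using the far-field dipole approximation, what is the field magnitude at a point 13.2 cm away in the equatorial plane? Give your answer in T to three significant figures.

Dipole fields scale as 1/r³ in the far field; the geometry is the same at both points.
B₂ = B₁ · (r₁/r₂)³ = 1.72×10⁻⁴ · (33.0/13.2)³.
(r₁/r₂)³ = (2.5)³ = 15.62.
B₂ ≈ 0.002688 T.

B ≈ 0.00269 T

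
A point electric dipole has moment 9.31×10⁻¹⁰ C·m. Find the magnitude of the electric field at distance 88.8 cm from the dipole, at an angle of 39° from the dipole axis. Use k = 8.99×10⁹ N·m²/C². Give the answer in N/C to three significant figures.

At angle θ the dipole field magnitude is E = (kp/r³)·√(1 + 3cos²θ).
kp/r³ = (8.99×10⁹)(9.31×10⁻¹⁰) / (0.888)³ = 11.95 N/C.
√(1 + 3cos²39°) = √(1 + 3·0.6040) = √2.8119 ≈ 1.6769.
E ≈ 11.95 × 1.677 = 20.04 N/C.

E ≈ 20.0 N/C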